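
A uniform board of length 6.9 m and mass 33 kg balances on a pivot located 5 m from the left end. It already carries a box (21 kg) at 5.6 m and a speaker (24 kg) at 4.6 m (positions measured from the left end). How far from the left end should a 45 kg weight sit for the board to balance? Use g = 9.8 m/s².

x ≈ 6.07 m from the left end

Take moments about the pivot (at 5 m from the left end).
Beam weight: 33 × 9.8 = 323.4 N down at 3.45 m → arm 1.55 m, τ = 323.4 × 1.55 = 501.3 N·m counterclockwise.
Box: 21 × 9.8 = 205.8 N down at 5.6 m → arm 0.6 m, τ = 205.8 × 0.6 = 123.5 N·m clockwise.
Speaker: 24 × 9.8 = 235.2 N down at 4.6 m → arm 0.4 m, τ = 235.2 × 0.4 = 94.08 N·m counterclockwise.
Net moment of existing loads = 471.9 N·m counterclockwise.
The weight weighs 45 × 9.8 = 441 N and must supply an equal clockwise moment, so its lever arm about the pivot is 471.9 / 441 = 1.07 m.
That puts it at 5 + 1.07 = 6.07 m from the left end.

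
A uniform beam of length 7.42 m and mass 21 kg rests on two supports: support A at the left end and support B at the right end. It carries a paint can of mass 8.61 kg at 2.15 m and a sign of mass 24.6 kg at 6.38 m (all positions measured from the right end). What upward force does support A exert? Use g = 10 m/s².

R_A ≈ 341 N

Take moments about support B.
Beam weight: 21 × 10 = 210 N down at 3.71 m → arm 3.71 m, τ = 210 × 3.71 = 779.1 N·m counterclockwise.
Paint can: 8.61 × 10 = 86.1 N down at 2.15 m → arm 2.15 m, τ = 86.1 × 2.15 = 185.1 N·m counterclockwise.
Sign: 24.6 × 10 = 246 N down at 6.38 m → arm 6.38 m, τ = 246 × 6.38 = 1569 N·m counterclockwise.
Net load moment about support B = 2533 N·m counterclockwise.
Reaction R at support A is upward at 7.42 m, arm 7.42 m → moment R × 7.42 clockwise.
Balancing moments: R × 7.42 = 2533, giving R = 341 N.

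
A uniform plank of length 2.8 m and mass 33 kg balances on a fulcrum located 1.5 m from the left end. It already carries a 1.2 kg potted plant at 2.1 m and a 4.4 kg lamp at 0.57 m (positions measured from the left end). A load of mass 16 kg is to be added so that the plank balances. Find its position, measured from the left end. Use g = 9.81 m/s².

Choose the fulcrum (at 1.5 m from the left end) as the axis so the support reaction has zero arm there.
Beam weight: 33 × 9.81 = 323.7 N down at 1.4 m → arm 0.1 m, τ = 323.7 × 0.1 = 32.37 N·m counterclockwise.
Potted plant: 1.2 × 9.81 = 11.77 N down at 2.1 m → arm 0.6 m, τ = 11.77 × 0.6 = 7.062 N·m clockwise.
Lamp: 4.4 × 9.81 = 43.16 N down at 0.57 m → arm 0.93 m, τ = 43.16 × 0.93 = 40.14 N·m counterclockwise.
Net moment of existing loads = 65.45 N·m counterclockwise.
The load weighs 16 × 9.81 = 157 N and must supply an equal clockwise moment, so its lever arm about the fulcrum is 65.45 / 157 = 0.417 m.
That puts it at 1.5 + 0.417 = 1.92 m from the left end.

x ≈ 1.92 m from the left end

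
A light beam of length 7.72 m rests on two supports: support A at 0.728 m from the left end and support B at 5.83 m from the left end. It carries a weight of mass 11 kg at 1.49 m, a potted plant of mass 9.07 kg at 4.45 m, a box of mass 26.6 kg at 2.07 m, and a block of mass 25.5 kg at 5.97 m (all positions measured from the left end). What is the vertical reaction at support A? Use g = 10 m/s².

Taking torques about support B:
Weight: 11 × 10 = 110 N down at 1.49 m → arm 4.34 m, τ = 110 × 4.34 = 477.4 N·m counterclockwise.
Potted plant: 9.07 × 10 = 90.7 N down at 4.45 m → arm 1.38 m, τ = 90.7 × 1.38 = 125.2 N·m counterclockwise.
Box: 26.6 × 10 = 266 N down at 2.07 m → arm 3.76 m, τ = 266 × 3.76 = 1000 N·m counterclockwise.
Block: 25.5 × 10 = 255 N down at 5.97 m → arm 0.14 m, τ = 255 × 0.14 = 35.7 N·m clockwise.
Net load moment about support B = 1567 N·m counterclockwise.
Reaction R at support A is upward at 0.728 m, arm 5.102 m → moment R × 5.102 clockwise.
For rotational equilibrium, R × 5.102 = 1567, so R = 307 N.

R_A ≈ 307 N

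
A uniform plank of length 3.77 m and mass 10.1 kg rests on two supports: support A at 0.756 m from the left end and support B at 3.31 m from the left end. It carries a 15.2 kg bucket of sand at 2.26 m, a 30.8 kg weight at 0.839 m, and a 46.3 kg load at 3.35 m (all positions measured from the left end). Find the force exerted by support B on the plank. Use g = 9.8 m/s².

About support A:
Beam weight: 10.1 × 9.8 = 98.98 N down at 1.885 m → arm 1.129 m, τ = 98.98 × 1.129 = 111.7 N·m clockwise.
Bucket of sand: 15.2 × 9.8 = 149 N down at 2.26 m → arm 1.504 m, τ = 149 × 1.504 = 224.1 N·m clockwise.
Weight: 30.8 × 9.8 = 301.8 N down at 0.839 m → arm 0.083 m, τ = 301.8 × 0.083 = 25.05 N·m clockwise.
Load: 46.3 × 9.8 = 453.7 N down at 3.35 m → arm 2.594 m, τ = 453.7 × 2.594 = 1177 N·m clockwise.
Net load moment about support A = 1538 N·m clockwise.
Reaction R at support B is upward at 3.31 m, arm 2.554 m → moment R × 2.554 counterclockwise.
Setting net torque to zero: R × 2.554 = 1538 → R = 602 N.

R_B ≈ 602 N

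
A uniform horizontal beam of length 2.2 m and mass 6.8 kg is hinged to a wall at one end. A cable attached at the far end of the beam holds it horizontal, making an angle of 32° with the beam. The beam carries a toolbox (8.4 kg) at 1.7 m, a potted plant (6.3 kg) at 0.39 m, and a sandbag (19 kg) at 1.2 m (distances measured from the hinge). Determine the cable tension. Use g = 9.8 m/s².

T ≈ 395 N

About the hinge:
Beam weight: 6.8 × 9.8 = 66.64 N down at 1.1 m → arm 1.1 m, τ = 66.64 × 1.1 = 73.3 N·m clockwise.
Toolbox: 8.4 × 9.8 = 82.32 N down at 1.7 m → arm 1.7 m, τ = 82.32 × 1.7 = 139.9 N·m clockwise.
Potted plant: 6.3 × 9.8 = 61.74 N down at 0.39 m → arm 0.39 m, τ = 61.74 × 0.39 = 24.08 N·m clockwise.
Sandbag: 19 × 9.8 = 186.2 N down at 1.2 m → arm 1.2 m, τ = 186.2 × 1.2 = 223.4 N·m clockwise.
Total clockwise load moment = 460.7 N·m.
The cable tension T acts at 2.2 m; only its component perpendicular to the beam, T sinθ, produces torque. sin 32° = 0.5299.
For rotational equilibrium, T × 2.2 × 0.5299 = 460.7, so T = 460.7 / 1.166 = 395 N.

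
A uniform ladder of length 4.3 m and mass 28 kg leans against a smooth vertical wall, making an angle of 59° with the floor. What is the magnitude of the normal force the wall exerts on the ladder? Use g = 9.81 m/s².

N_wall ≈ 82.5 N

About the foot of the ladder:
Ladder weight 28×9.81 = 274.7 N acts at 2.15 m along the ladder; its horizontal arm is 2.15·cos59° = 1.107 m → τ = 304.1 N·m clockwise.
Wall normal N acts horizontally at the top; its moment arm is the height L sinθ = 4.3·sin59° = 3.686 m, counterclockwise.
Setting net torque to zero: N × 3.686 = 304.1 → N = 82.5 N.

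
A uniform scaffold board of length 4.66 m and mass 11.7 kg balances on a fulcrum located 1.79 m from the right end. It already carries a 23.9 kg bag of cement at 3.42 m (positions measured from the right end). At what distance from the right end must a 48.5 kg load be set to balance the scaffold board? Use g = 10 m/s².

x ≈ 0.856 m from the right end

Take moments about the fulcrum (at 1.79 m from the right end).
Beam weight: 11.7 × 10 = 117 N down at 2.33 m → arm 0.54 m, τ = 117 × 0.54 = 63.18 N·m counterclockwise.
Bag of cement: 23.9 × 10 = 239 N down at 3.42 m → arm 1.63 m, τ = 239 × 1.63 = 389.6 N·m counterclockwise.
Net moment of existing loads = 452.8 N·m counterclockwise.
The load weighs 48.5 × 10 = 485 N and must supply an equal clockwise moment, so its lever arm about the fulcrum is 452.8 / 485 = 0.934 m.
That puts it at 1.79 − 0.934 = 0.856 m from the right end.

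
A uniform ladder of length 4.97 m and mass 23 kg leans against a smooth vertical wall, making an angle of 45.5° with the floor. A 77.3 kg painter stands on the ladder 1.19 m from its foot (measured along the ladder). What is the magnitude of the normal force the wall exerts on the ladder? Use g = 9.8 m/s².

Choose the foot of the ladder as the axis so the floor normal and friction both act there and drop out.
Ladder weight 23×9.8 = 225.4 N acts at 2.485 m along the ladder; its horizontal arm is 2.485·cos45.5° = 1.742 m → τ = 392.6 N·m clockwise.
Painter: 77.3×9.8 = 757.5 N at 1.19 m → arm 0.8341 m → τ = 631.8 N·m clockwise.
Wall normal N acts horizontally at the top; its moment arm is the height L sinθ = 4.97·sin45.5° = 3.545 m, counterclockwise.
Balancing moments: N × 3.545 = 1024, giving N = 289 N.

N_wall ≈ 289 N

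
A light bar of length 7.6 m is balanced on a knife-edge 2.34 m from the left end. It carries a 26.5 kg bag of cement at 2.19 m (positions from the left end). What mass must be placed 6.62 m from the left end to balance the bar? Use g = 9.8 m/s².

m ≈ 0.929 kg

Choose the knife-edge (at 2.34 m from the left end) as the axis so the support reaction has zero arm there.
Bag of cement: 26.5 × 9.8 = 259.7 N down at 2.19 m → arm 0.15 m, τ = 259.7 × 0.15 = 38.95 N·m counterclockwise.
Net moment of known loads = 38.95 N·m counterclockwise.
An unknown mass m at 6.62 m has arm 4.28 m; its moment is m·g·4.28 clockwise.
Balancing moments: m × 9.8 × 4.28 = 38.95, giving m = 38.95 / (9.8 × 4.28) = 0.929 kg.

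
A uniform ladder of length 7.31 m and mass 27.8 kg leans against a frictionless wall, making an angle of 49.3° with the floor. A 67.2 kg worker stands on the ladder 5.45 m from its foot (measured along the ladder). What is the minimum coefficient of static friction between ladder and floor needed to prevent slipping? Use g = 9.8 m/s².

Taking torques about the foot of the ladder:
Ladder weight 27.8×9.8 = 272.4 N acts at 3.655 m along the ladder; its horizontal arm is 3.655·cos49.3° = 2.383 m → τ = 649.1 N·m clockwise.
Worker: 67.2×9.8 = 658.6 N at 5.45 m → arm 3.554 m → τ = 2341 N·m clockwise.
Wall normal N acts horizontally at the top; its moment arm is the height L sinθ = 7.31·sin49.3° = 5.542 m, counterclockwise.
Στ = 0 ⇒ N × 5.542 = 2990 ⇒ N = 539.5 N.
ΣFx = 0 ⇒ f = N_wall = 539.5 N. ΣFy = 0 ⇒ N_floor = 931 N.
μ_min = f / N_floor = 539.5 / 931 = 0.579.

μ_min ≈ 0.579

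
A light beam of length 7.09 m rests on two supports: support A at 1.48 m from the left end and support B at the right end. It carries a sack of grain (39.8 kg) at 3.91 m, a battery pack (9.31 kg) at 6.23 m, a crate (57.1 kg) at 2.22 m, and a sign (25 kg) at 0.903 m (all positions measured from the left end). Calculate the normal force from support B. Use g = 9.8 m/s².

About support A:
Sack of grain: 39.8 × 9.8 = 390 N down at 3.91 m → arm 2.43 m, τ = 390 × 2.43 = 947.7 N·m clockwise.
Battery pack: 9.31 × 9.8 = 91.24 N down at 6.23 m → arm 4.75 m, τ = 91.24 × 4.75 = 433.4 N·m clockwise.
Crate: 57.1 × 9.8 = 559.6 N down at 2.22 m → arm 0.74 m, τ = 559.6 × 0.74 = 414.1 N·m clockwise.
Sign: 25 × 9.8 = 245 N down at 0.903 m → arm 0.577 m, τ = 245 × 0.577 = 141.4 N·m counterclockwise.
Net load moment about support A = 1654 N·m clockwise.
Reaction R at support B is upward at 7.09 m, arm 5.61 m → moment R × 5.61 counterclockwise.
Balancing moments: R × 5.61 = 1654, giving R = 295 N.

R_B ≈ 295 N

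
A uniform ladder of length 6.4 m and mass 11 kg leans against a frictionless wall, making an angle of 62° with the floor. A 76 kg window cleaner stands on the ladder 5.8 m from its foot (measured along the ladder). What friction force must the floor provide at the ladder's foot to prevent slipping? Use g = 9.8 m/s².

f ≈ 388 N

Take moments about the foot of the ladder.
Ladder weight 11×9.8 = 107.8 N acts at 3.2 m along the ladder; its horizontal arm is 3.2·cos62° = 1.502 m → τ = 161.9 N·m clockwise.
Window cleaner: 76×9.8 = 744.8 N at 5.8 m → arm 2.723 m → τ = 2028 N·m clockwise.
Wall normal N acts horizontally at the top; its moment arm is the height L sinθ = 6.4·sin62° = 5.651 m, counterclockwise.
Balancing moments: N × 5.651 = 2190, giving N = 388 N.
ΣFx = 0: friction at the foot balances the wall's push, so f = N_wall = 388 N.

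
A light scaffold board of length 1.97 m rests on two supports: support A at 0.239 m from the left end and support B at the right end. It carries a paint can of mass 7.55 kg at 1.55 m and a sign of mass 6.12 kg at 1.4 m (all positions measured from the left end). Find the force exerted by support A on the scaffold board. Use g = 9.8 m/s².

About support B:
Paint can: 7.55 × 9.8 = 73.99 N down at 1.55 m → arm 0.42 m, τ = 73.99 × 0.42 = 31.08 N·m counterclockwise.
Sign: 6.12 × 9.8 = 59.98 N down at 1.4 m → arm 0.57 m, τ = 59.98 × 0.57 = 34.19 N·m counterclockwise.
Net load moment about support B = 65.27 N·m counterclockwise.
Reaction R at support A is upward at 0.239 m, arm 1.731 m → moment R × 1.731 clockwise.
Balancing moments: R × 1.731 = 65.27, giving R = 37.7 N.

R_A ≈ 37.7 N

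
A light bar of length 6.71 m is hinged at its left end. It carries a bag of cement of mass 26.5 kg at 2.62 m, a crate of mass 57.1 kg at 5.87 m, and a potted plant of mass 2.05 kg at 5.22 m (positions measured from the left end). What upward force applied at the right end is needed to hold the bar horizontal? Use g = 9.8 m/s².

About the left end:
Bag of cement: 26.5 × 9.8 = 259.7 N down at 2.62 m → arm 2.62 m, τ = 259.7 × 2.62 = 680.4 N·m clockwise.
Crate: 57.1 × 9.8 = 559.6 N down at 5.87 m → arm 5.87 m, τ = 559.6 × 5.87 = 3285 N·m clockwise.
Potted plant: 2.05 × 9.8 = 20.09 N down at 5.22 m → arm 5.22 m, τ = 20.09 × 5.22 = 104.9 N·m clockwise.
Net moment of the loads = 4070 N·m clockwise.
The upward force F acts at the right end, arm 6.71 m, giving F × 6.71 counterclockwise.
Balancing moments: F × 6.71 = 4070, giving F = 4070 / 6.71 = 607 N.

F ≈ 607 N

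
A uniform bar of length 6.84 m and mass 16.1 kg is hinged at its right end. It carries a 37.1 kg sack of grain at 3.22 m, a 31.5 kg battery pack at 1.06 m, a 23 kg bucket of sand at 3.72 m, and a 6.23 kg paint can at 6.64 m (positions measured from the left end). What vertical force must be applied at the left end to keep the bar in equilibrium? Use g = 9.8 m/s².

F ≈ 637 N

About the right end:
Beam weight: 16.1 × 9.8 = 157.8 N down at 3.42 m → arm 3.42 m, τ = 157.8 × 3.42 = 539.7 N·m counterclockwise.
Sack of grain: 37.1 × 9.8 = 363.6 N down at 3.22 m → arm 3.62 m, τ = 363.6 × 3.62 = 1316 N·m counterclockwise.
Battery pack: 31.5 × 9.8 = 308.7 N down at 1.06 m → arm 5.78 m, τ = 308.7 × 5.78 = 1784 N·m counterclockwise.
Bucket of sand: 23 × 9.8 = 225.4 N down at 3.72 m → arm 3.12 m, τ = 225.4 × 3.12 = 703.2 N·m counterclockwise.
Paint can: 6.23 × 9.8 = 61.05 N down at 6.64 m → arm 0.2 m, τ = 61.05 × 0.2 = 12.21 N·m counterclockwise.
Net moment of the loads = 4355 N·m counterclockwise.
The upward force F acts at the left end, arm 6.84 m, giving F × 6.84 clockwise.
For rotational equilibrium, F × 6.84 = 4355, so F = 4355 / 6.84 = 637 N.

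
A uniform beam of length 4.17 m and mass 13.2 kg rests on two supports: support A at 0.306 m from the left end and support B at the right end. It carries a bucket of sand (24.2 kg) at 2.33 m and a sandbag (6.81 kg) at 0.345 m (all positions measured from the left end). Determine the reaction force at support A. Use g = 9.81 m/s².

About support B:
Beam weight: 13.2 × 9.81 = 129.5 N down at 2.085 m → arm 2.085 m, τ = 129.5 × 2.085 = 270 N·m counterclockwise.
Bucket of sand: 24.2 × 9.81 = 237.4 N down at 2.33 m → arm 1.84 m, τ = 237.4 × 1.84 = 436.8 N·m counterclockwise.
Sandbag: 6.81 × 9.81 = 66.81 N down at 0.345 m → arm 3.825 m, τ = 66.81 × 3.825 = 255.5 N·m counterclockwise.
Net load moment about support B = 962.3 N·m counterclockwise.
Reaction R at support A is upward at 0.306 m, arm 3.864 m → moment R × 3.864 clockwise.
Στ = 0 ⇒ R × 3.864 = 962.3 ⇒ R = 249 N.

R_A ≈ 249 N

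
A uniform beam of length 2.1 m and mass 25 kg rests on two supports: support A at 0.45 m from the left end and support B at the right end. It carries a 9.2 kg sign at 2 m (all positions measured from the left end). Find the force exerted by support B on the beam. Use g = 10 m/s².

R_B ≈ 177 N

Taking torques about support A:
Beam weight: 25 × 10 = 250 N down at 1.05 m → arm 0.6 m, τ = 250 × 0.6 = 150 N·m clockwise.
Sign: 9.2 × 10 = 92 N down at 2 m → arm 1.55 m, τ = 92 × 1.55 = 142.6 N·m clockwise.
Net load moment about support A = 292.6 N·m clockwise.
Reaction R at support B is upward at 2.1 m, arm 1.65 m → moment R × 1.65 counterclockwise.
Balancing moments: R × 1.65 = 292.6, giving R = 177 N.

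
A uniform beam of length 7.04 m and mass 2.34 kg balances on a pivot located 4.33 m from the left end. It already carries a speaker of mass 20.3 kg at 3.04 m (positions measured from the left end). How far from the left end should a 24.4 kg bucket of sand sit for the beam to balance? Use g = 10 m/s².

x ≈ 5.48 m from the left end

About the pivot (at 4.33 m from the left end):
Beam weight: 2.34 × 10 = 23.4 N down at 3.52 m → arm 0.81 m, τ = 23.4 × 0.81 = 18.95 N·m counterclockwise.
Speaker: 20.3 × 10 = 203 N down at 3.04 m → arm 1.29 m, τ = 203 × 1.29 = 261.9 N·m counterclockwise.
Net moment of existing loads = 280.8 N·m counterclockwise.
The bucket of sand weighs 24.4 × 10 = 244 N and must supply an equal clockwise moment, so its lever arm about the pivot is 280.8 / 244 = 1.15 m.
That puts it at 4.33 + 1.15 = 5.48 m from the left end.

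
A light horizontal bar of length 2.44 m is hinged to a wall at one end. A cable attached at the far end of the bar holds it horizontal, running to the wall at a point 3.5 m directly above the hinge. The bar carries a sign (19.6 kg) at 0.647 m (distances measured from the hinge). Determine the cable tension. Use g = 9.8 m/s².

T ≈ 62.1 N

Taking torques about the hinge:
Sign: 19.6 × 9.8 = 192.1 N down at 0.647 m → arm 0.647 m, τ = 192.1 × 0.647 = 124.3 N·m clockwise.
Total clockwise load moment = 124.3 N·m.
The cable tension T acts at 2.44 m; only its component perpendicular to the bar, T sinθ, produces torque. sinθ = h/√(h²+d²) = 3.5/√(3.5²+2.44²) = 0.8203.
For rotational equilibrium, T × 2.44 × 0.8203 = 124.3, so T = 124.3 / 2.002 = 62.1 N.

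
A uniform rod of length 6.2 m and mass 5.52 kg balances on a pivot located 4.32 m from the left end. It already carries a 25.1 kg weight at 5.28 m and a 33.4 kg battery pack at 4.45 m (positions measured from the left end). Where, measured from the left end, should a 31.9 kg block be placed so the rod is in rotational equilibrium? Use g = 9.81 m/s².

Sum moments about the pivot (at 4.32 m from the left end) (the support reaction has zero arm there).
Beam weight: 5.52 × 9.81 = 54.15 N down at 3.1 m → arm 1.22 m, τ = 54.15 × 1.22 = 66.06 N·m counterclockwise.
Weight: 25.1 × 9.81 = 246.2 N down at 5.28 m → arm 0.96 m, τ = 246.2 × 0.96 = 236.4 N·m clockwise.
Battery pack: 33.4 × 9.81 = 327.7 N down at 4.45 m → arm 0.13 m, τ = 327.7 × 0.13 = 42.6 N·m clockwise.
Net moment of existing loads = 212.9 N·m clockwise.
The block weighs 31.9 × 9.81 = 312.9 N and must supply an equal counterclockwise moment, so its lever arm about the pivot is 212.9 / 312.9 = 0.68 m.
That puts it at 4.32 − 0.68 = 3.64 m from the left end.

x ≈ 3.64 m from the left end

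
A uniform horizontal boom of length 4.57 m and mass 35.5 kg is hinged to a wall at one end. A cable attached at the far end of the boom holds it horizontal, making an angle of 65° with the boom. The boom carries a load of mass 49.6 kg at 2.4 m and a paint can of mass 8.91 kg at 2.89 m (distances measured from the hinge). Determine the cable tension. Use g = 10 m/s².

About the hinge:
Beam weight: 35.5 × 10 = 355 N down at 2.285 m → arm 2.285 m, τ = 355 × 2.285 = 811.2 N·m clockwise.
Load: 49.6 × 10 = 496 N down at 2.4 m → arm 2.4 m, τ = 496 × 2.4 = 1190 N·m clockwise.
Paint can: 8.91 × 10 = 89.1 N down at 2.89 m → arm 2.89 m, τ = 89.1 × 2.89 = 257.5 N·m clockwise.
Total clockwise load moment = 2259 N·m.
The cable tension T acts at 4.57 m; only its component perpendicular to the boom, T sinθ, produces torque. sin 65° = 0.9063.
Balancing moments: T × 4.57 × 0.9063 = 2259, giving T = 2259 / 4.142 = 545 N.

T ≈ 545 N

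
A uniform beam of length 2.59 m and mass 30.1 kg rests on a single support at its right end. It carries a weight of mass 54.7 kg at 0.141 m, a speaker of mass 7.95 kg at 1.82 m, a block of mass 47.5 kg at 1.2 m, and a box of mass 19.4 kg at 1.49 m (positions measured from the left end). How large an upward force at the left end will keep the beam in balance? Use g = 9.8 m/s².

F ≈ 1010 N

Sum moments about the right end (the unknown pivot reaction has zero arm there).
Beam weight: 30.1 × 9.8 = 295 N down at 1.295 m → arm 1.295 m, τ = 295 × 1.295 = 382 N·m counterclockwise.
Weight: 54.7 × 9.8 = 536.1 N down at 0.141 m → arm 2.449 m, τ = 536.1 × 2.449 = 1313 N·m counterclockwise.
Speaker: 7.95 × 9.8 = 77.91 N down at 1.82 m → arm 0.77 m, τ = 77.91 × 0.77 = 59.99 N·m counterclockwise.
Block: 47.5 × 9.8 = 465.5 N down at 1.2 m → arm 1.39 m, τ = 465.5 × 1.39 = 647 N·m counterclockwise.
Box: 19.4 × 9.8 = 190.1 N down at 1.49 m → arm 1.1 m, τ = 190.1 × 1.1 = 209.1 N·m counterclockwise.
Net moment of the loads = 2611 N·m counterclockwise.
The upward force F acts at the left end, arm 2.59 m, giving F × 2.59 clockwise.
Στ = 0 ⇒ F × 2.59 = 2611 ⇒ F = 2611 / 2.59 = 1010 N.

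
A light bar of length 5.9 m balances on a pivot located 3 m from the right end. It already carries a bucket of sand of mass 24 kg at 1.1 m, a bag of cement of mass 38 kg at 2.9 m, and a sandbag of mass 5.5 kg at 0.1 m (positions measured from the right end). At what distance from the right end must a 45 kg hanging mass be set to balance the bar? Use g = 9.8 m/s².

x ≈ 4.45 m from the right end

Sum moments about the pivot (at 3 m from the right end) (the support reaction has zero arm there).
Bucket of sand: 24 × 9.8 = 235.2 N down at 1.1 m → arm 1.9 m, τ = 235.2 × 1.9 = 446.9 N·m clockwise.
Bag of cement: 38 × 9.8 = 372.4 N down at 2.9 m → arm 0.1 m, τ = 372.4 × 0.1 = 37.24 N·m clockwise.
Sandbag: 5.5 × 9.8 = 53.9 N down at 0.1 m → arm 2.9 m, τ = 53.9 × 2.9 = 156.3 N·m clockwise.
Net moment of existing loads = 640.4 N·m clockwise.
The hanging mass weighs 45 × 9.8 = 441 N and must supply an equal counterclockwise moment, so its lever arm about the pivot is 640.4 / 441 = 1.45 m.
That puts it at 3 + 1.45 = 4.45 m from the right end.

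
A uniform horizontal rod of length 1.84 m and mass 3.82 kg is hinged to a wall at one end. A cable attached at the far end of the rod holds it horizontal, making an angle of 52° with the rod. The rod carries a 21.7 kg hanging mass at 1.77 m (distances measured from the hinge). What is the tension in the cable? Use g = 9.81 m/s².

T ≈ 284 N

Taking torques about the hinge:
Beam weight: 3.82 × 9.81 = 37.47 N down at 0.92 m → arm 0.92 m, τ = 37.47 × 0.92 = 34.47 N·m clockwise.
Hanging mass: 21.7 × 9.81 = 212.9 N down at 1.77 m → arm 1.77 m, τ = 212.9 × 1.77 = 376.8 N·m clockwise.
Total clockwise load moment = 411.3 N·m.
The cable tension T acts at 1.84 m; only its component perpendicular to the rod, T sinθ, produces torque. sin 52° = 0.788.
Setting net torque to zero: T × 1.84 × 0.788 = 411.3 → T = 411.3 / 1.45 = 284 N.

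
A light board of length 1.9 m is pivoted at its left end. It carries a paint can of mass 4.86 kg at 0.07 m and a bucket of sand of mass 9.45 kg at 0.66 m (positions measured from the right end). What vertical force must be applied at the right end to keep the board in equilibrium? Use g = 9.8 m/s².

About the left end:
Paint can: 4.86 × 9.8 = 47.63 N down at 0.07 m → arm 1.83 m, τ = 47.63 × 1.83 = 87.16 N·m clockwise.
Bucket of sand: 9.45 × 9.8 = 92.61 N down at 0.66 m → arm 1.24 m, τ = 92.61 × 1.24 = 114.8 N·m clockwise.
Net moment of the loads = 202 N·m clockwise.
The upward force F acts at the right end, arm 1.9 m, giving F × 1.9 counterclockwise.
For rotational equilibrium, F × 1.9 = 202, so F = 202 / 1.9 = 106 N.

F ≈ 106 N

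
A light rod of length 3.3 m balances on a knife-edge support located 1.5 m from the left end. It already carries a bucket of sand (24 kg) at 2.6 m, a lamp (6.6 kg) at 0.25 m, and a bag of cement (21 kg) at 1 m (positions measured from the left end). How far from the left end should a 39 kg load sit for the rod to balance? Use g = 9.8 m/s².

About the knife-edge support (at 1.5 m from the left end):
Bucket of sand: 24 × 9.8 = 235.2 N down at 2.6 m → arm 1.1 m, τ = 235.2 × 1.1 = 258.7 N·m clockwise.
Lamp: 6.6 × 9.8 = 64.68 N down at 0.25 m → arm 1.25 m, τ = 64.68 × 1.25 = 80.85 N·m counterclockwise.
Bag of cement: 21 × 9.8 = 205.8 N down at 1 m → arm 0.5 m, τ = 205.8 × 0.5 = 102.9 N·m counterclockwise.
Net moment of existing loads = 74.95 N·m clockwise.
The load weighs 39 × 9.8 = 382.2 N and must supply an equal counterclockwise moment, so its lever arm about the knife-edge support is 74.95 / 382.2 = 0.196 m.
That puts it at 1.5 − 0.196 = 1.3 m from the left end.

x ≈ 1.3 m from the left end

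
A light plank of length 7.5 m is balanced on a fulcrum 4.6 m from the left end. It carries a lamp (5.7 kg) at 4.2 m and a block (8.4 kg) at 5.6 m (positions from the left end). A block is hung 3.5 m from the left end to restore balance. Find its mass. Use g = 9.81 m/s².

m ≈ 5.56 kg

Take moments about the fulcrum (at 4.6 m from the left end).
Lamp: 5.7 × 9.81 = 55.92 N down at 4.2 m → arm 0.4 m, τ = 55.92 × 0.4 = 22.37 N·m counterclockwise.
Block: 8.4 × 9.81 = 82.4 N down at 5.6 m → arm 1 m, τ = 82.4 × 1 = 82.4 N·m clockwise.
Net moment of known loads = 60.03 N·m clockwise.
An unknown mass m at 3.5 m has arm 1.1 m; its moment is m·g·1.1 counterclockwise.
Στ = 0 ⇒ m × 9.81 × 1.1 = 60.03 ⇒ m = 60.03 / (9.81 × 1.1) = 5.56 kg.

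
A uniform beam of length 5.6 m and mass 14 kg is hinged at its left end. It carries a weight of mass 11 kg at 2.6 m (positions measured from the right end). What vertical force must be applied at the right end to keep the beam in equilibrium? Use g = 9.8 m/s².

Sum moments about the left end (the unknown pivot reaction has zero arm there).
Beam weight: 14 × 9.8 = 137.2 N down at 2.8 m → arm 2.8 m, τ = 137.2 × 2.8 = 384.2 N·m clockwise.
Weight: 11 × 9.8 = 107.8 N down at 2.6 m → arm 3 m, τ = 107.8 × 3 = 323.4 N·m clockwise.
Net moment of the loads = 707.6 N·m clockwise.
The upward force F acts at the right end, arm 5.6 m, giving F × 5.6 counterclockwise.
Balancing moments: F × 5.6 = 707.6, giving F = 707.6 / 5.6 = 126 N.

F ≈ 126 N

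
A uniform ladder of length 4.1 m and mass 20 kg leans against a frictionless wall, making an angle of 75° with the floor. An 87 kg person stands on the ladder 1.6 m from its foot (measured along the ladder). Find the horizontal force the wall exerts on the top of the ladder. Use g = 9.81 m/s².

N_wall ≈ 116 N

Taking torques about the foot of the ladder:
Ladder weight 20×9.81 = 196.2 N acts at 2.05 m along the ladder; its horizontal arm is 2.05·cos75° = 0.5306 m → τ = 104.1 N·m clockwise.
Person: 87×9.81 = 853.5 N at 1.6 m → arm 0.4141 m → τ = 353.4 N·m clockwise.
Wall normal N acts horizontally at the top; its moment arm is the height L sinθ = 4.1·sin75° = 3.96 m, counterclockwise.
Setting net torque to zero: N × 3.96 = 457.5 → N = 116 N.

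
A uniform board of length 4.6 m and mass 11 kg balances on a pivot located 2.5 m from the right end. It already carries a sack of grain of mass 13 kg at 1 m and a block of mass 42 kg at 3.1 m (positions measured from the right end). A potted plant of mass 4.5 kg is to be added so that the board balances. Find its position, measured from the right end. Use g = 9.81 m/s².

x ≈ 1.72 m from the right end

Choose the pivot (at 2.5 m from the right end) as the axis so the support reaction has zero arm there.
Beam weight: 11 × 9.81 = 107.9 N down at 2.3 m → arm 0.2 m, τ = 107.9 × 0.2 = 21.58 N·m clockwise.
Sack of grain: 13 × 9.81 = 127.5 N down at 1 m → arm 1.5 m, τ = 127.5 × 1.5 = 191.2 N·m clockwise.
Block: 42 × 9.81 = 412 N down at 3.1 m → arm 0.6 m, τ = 412 × 0.6 = 247.2 N·m counterclockwise.
Net moment of existing loads = 34.42 N·m counterclockwise.
The potted plant weighs 4.5 × 9.81 = 44.15 N and must supply an equal clockwise moment, so its lever arm about the pivot is 34.42 / 44.15 = 0.78 m.
That puts it at 2.5 − 0.78 = 1.72 m from the right end.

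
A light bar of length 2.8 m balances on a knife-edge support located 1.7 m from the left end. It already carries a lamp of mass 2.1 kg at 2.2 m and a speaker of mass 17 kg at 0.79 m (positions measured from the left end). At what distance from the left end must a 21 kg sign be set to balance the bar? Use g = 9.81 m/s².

Sum moments about the knife-edge support (at 1.7 m from the left end) (the support reaction has zero arm there).
Lamp: 2.1 × 9.81 = 20.6 N down at 2.2 m → arm 0.5 m, τ = 20.6 × 0.5 = 10.3 N·m clockwise.
Speaker: 17 × 9.81 = 166.8 N down at 0.79 m → arm 0.91 m, τ = 166.8 × 0.91 = 151.8 N·m counterclockwise.
Net moment of existing loads = 141.5 N·m counterclockwise.
The sign weighs 21 × 9.81 = 206 N and must supply an equal clockwise moment, so its lever arm about the knife-edge support is 141.5 / 206 = 0.687 m.
That puts it at 1.7 + 0.687 = 2.39 m from the left end.

x ≈ 2.39 m from the left end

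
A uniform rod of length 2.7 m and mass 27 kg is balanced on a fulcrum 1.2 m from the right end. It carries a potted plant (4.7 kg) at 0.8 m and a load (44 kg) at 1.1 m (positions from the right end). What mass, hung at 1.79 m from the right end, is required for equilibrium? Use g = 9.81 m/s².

m ≈ 3.78 kg

Sum moments about the fulcrum (at 1.2 m from the right end) (the support reaction has zero arm there).
Beam weight: 27 × 9.81 = 264.9 N down at 1.35 m → arm 0.15 m, τ = 264.9 × 0.15 = 39.73 N·m counterclockwise.
Potted plant: 4.7 × 9.81 = 46.11 N down at 0.8 m → arm 0.4 m, τ = 46.11 × 0.4 = 18.44 N·m clockwise.
Load: 44 × 9.81 = 431.6 N down at 1.1 m → arm 0.1 m, τ = 431.6 × 0.1 = 43.16 N·m clockwise.
Net moment of known loads = 21.87 N·m clockwise.
An unknown mass m at 1.79 m has arm 0.59 m; its moment is m·g·0.59 counterclockwise.
Balancing moments: m × 9.81 × 0.59 = 21.87, giving m = 21.87 / (9.81 × 0.59) = 3.78 kg.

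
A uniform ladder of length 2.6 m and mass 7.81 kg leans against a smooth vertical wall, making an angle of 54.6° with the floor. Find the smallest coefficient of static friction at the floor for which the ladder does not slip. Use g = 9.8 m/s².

μ_min ≈ 0.355

Sum moments about the foot of the ladder (the floor normal and friction both act there and drop out).
Ladder weight 7.81×9.8 = 76.54 N acts at 1.3 m along the ladder; its horizontal arm is 1.3·cos54.6° = 0.7531 m → τ = 57.64 N·m clockwise.
Wall normal N acts horizontally at the top; its moment arm is the height L sinθ = 2.6·sin54.6° = 2.119 m, counterclockwise.
Setting net torque to zero: N × 2.119 = 57.64 → N = 27.2 N.
ΣFx = 0 ⇒ f = N_wall = 27.2 N. ΣFy = 0 ⇒ N_floor = 76.54 N.
μ_min = f / N_floor = 27.2 / 76.54 = 0.355.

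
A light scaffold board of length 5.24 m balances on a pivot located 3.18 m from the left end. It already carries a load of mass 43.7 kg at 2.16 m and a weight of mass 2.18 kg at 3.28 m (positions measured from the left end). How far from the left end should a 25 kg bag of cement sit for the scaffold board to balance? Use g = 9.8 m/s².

Take moments about the pivot (at 3.18 m from the left end).
Load: 43.7 × 9.8 = 428.3 N down at 2.16 m → arm 1.02 m, τ = 428.3 × 1.02 = 436.9 N·m counterclockwise.
Weight: 2.18 × 9.8 = 21.36 N down at 3.28 m → arm 0.1 m, τ = 21.36 × 0.1 = 2.136 N·m clockwise.
Net moment of existing loads = 434.8 N·m counterclockwise.
The bag of cement weighs 25 × 9.8 = 245 N and must supply an equal clockwise moment, so its lever arm about the pivot is 434.8 / 245 = 1.77 m.
That puts it at 3.18 + 1.77 = 4.95 m from the left end.

x ≈ 4.95 m from the left end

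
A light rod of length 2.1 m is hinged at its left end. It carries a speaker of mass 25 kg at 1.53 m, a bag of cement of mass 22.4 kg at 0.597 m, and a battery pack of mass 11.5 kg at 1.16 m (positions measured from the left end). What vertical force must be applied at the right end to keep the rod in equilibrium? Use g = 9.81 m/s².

F ≈ 303 N

About the left end:
Speaker: 25 × 9.81 = 245.2 N down at 1.53 m → arm 1.53 m, τ = 245.2 × 1.53 = 375.2 N·m clockwise.
Bag of cement: 22.4 × 9.81 = 219.7 N down at 0.597 m → arm 0.597 m, τ = 219.7 × 0.597 = 131.2 N·m clockwise.
Battery pack: 11.5 × 9.81 = 112.8 N down at 1.16 m → arm 1.16 m, τ = 112.8 × 1.16 = 130.8 N·m clockwise.
Net moment of the loads = 637.2 N·m clockwise.
The upward force F acts at the right end, arm 2.1 m, giving F × 2.1 counterclockwise.
Στ = 0 ⇒ F × 2.1 = 637.2 ⇒ F = 637.2 / 2.1 = 303 N.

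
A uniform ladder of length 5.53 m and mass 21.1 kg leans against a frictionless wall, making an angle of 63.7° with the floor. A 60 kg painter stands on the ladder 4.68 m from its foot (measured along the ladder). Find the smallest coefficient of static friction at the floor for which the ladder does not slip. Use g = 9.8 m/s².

Take moments about the foot of the ladder.
Ladder weight 21.1×9.8 = 206.8 N acts at 2.765 m along the ladder; its horizontal arm is 2.765·cos63.7° = 1.225 m → τ = 253.3 N·m clockwise.
Painter: 60×9.8 = 588 N at 4.68 m → arm 2.074 m → τ = 1220 N·m clockwise.
Wall normal N acts horizontally at the top; its moment arm is the height L sinθ = 5.53·sin63.7° = 4.958 m, counterclockwise.
For rotational equilibrium, N × 4.958 = 1473, so N = 297.1 N.
ΣFx = 0 ⇒ f = N_wall = 297.1 N. ΣFy = 0 ⇒ N_floor = 794.8 N.
μ_min = f / N_floor = 297.1 / 794.8 = 0.374.

μ_min ≈ 0.374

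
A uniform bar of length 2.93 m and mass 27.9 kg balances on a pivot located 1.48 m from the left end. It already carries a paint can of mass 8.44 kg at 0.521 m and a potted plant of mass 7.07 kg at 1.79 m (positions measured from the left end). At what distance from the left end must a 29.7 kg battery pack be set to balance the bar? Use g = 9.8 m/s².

x ≈ 1.69 m from the left end

About the pivot (at 1.48 m from the left end):
Beam weight: 27.9 × 9.8 = 273.4 N down at 1.465 m → arm 0.015 m, τ = 273.4 × 0.015 = 4.101 N·m counterclockwise.
Paint can: 8.44 × 9.8 = 82.71 N down at 0.521 m → arm 0.959 m, τ = 82.71 × 0.959 = 79.32 N·m counterclockwise.
Potted plant: 7.07 × 9.8 = 69.29 N down at 1.79 m → arm 0.31 m, τ = 69.29 × 0.31 = 21.48 N·m clockwise.
Net moment of existing loads = 61.94 N·m counterclockwise.
The battery pack weighs 29.7 × 9.8 = 291.1 N and must supply an equal clockwise moment, so its lever arm about the pivot is 61.94 / 291.1 = 0.213 m.
That puts it at 1.48 + 0.213 = 1.69 m from the left end.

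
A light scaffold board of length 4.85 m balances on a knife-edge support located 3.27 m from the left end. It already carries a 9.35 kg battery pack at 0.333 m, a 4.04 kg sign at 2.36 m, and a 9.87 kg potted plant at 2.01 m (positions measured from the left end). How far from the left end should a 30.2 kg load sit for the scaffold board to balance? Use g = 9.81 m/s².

x ≈ 4.71 m from the left end

Take moments about the knife-edge support (at 3.27 m from the left end).
Battery pack: 9.35 × 9.81 = 91.72 N down at 0.333 m → arm 2.937 m, τ = 91.72 × 2.937 = 269.4 N·m counterclockwise.
Sign: 4.04 × 9.81 = 39.63 N down at 2.36 m → arm 0.91 m, τ = 39.63 × 0.91 = 36.06 N·m counterclockwise.
Potted plant: 9.87 × 9.81 = 96.82 N down at 2.01 m → arm 1.26 m, τ = 96.82 × 1.26 = 122 N·m counterclockwise.
Net moment of existing loads = 427.5 N·m counterclockwise.
The load weighs 30.2 × 9.81 = 296.3 N and must supply an equal clockwise moment, so its lever arm about the knife-edge support is 427.5 / 296.3 = 1.44 m.
That puts it at 3.27 + 1.44 = 4.71 m from the left end.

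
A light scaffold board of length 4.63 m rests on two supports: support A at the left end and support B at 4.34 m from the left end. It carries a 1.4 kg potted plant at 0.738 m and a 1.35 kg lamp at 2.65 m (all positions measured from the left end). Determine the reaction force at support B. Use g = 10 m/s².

R_B ≈ 10.6 N

About support A:
Potted plant: 1.4 × 10 = 14 N down at 0.738 m → arm 0.738 m, τ = 14 × 0.738 = 10.33 N·m clockwise.
Lamp: 1.35 × 10 = 13.5 N down at 2.65 m → arm 2.65 m, τ = 13.5 × 2.65 = 35.77 N·m clockwise.
Net load moment about support A = 46.1 N·m clockwise.
Reaction R at support B is upward at 4.34 m, arm 4.34 m → moment R × 4.34 counterclockwise.
Setting net torque to zero: R × 4.34 = 46.1 → R = 10.6 N.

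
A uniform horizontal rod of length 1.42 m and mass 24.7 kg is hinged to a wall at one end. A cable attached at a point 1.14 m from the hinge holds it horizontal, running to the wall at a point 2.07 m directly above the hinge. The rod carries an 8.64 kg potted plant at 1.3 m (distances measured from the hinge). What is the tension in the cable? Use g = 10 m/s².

T ≈ 288 N

Take moments about the hinge.
Beam weight: 24.7 × 10 = 247 N down at 0.71 m → arm 0.71 m, τ = 247 × 0.71 = 175.4 N·m clockwise.
Potted plant: 8.64 × 10 = 86.4 N down at 1.3 m → arm 1.3 m, τ = 86.4 × 1.3 = 112.3 N·m clockwise.
Total clockwise load moment = 287.7 N·m.
The cable tension T acts at 1.14 m; only its component perpendicular to the rod, T sinθ, produces torque. sinθ = h/√(h²+d²) = 2.07/√(2.07²+1.14²) = 0.8759.
Στ = 0 ⇒ T × 1.14 × 0.8759 = 287.7 ⇒ T = 287.7 / 0.9985 = 288 N.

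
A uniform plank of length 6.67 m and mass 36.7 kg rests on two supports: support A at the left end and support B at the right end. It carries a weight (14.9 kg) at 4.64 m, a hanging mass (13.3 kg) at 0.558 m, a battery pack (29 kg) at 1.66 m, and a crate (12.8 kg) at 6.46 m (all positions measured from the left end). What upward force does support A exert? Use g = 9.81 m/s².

R_A ≈ 562 N

About support B:
Beam weight: 36.7 × 9.81 = 360 N down at 3.335 m → arm 3.335 m, τ = 360 × 3.335 = 1201 N·m counterclockwise.
Weight: 14.9 × 9.81 = 146.2 N down at 4.64 m → arm 2.03 m, τ = 146.2 × 2.03 = 296.8 N·m counterclockwise.
Hanging mass: 13.3 × 9.81 = 130.5 N down at 0.558 m → arm 6.112 m, τ = 130.5 × 6.112 = 797.6 N·m counterclockwise.
Battery pack: 29 × 9.81 = 284.5 N down at 1.66 m → arm 5.01 m, τ = 284.5 × 5.01 = 1425 N·m counterclockwise.
Crate: 12.8 × 9.81 = 125.6 N down at 6.46 m → arm 0.21 m, τ = 125.6 × 0.21 = 26.38 N·m counterclockwise.
Net load moment about support B = 3747 N·m counterclockwise.
Reaction R at support A is upward at 0 m, arm 6.67 m → moment R × 6.67 clockwise.
Balancing moments: R × 6.67 = 3747, giving R = 562 N.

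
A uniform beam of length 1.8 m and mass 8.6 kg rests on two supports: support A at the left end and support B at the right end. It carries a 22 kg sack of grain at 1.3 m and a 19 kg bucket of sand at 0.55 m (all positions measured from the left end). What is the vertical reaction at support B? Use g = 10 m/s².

R_B ≈ 260 N

Sum moments about support A (its reaction then has zero moment arm).
Beam weight: 8.6 × 10 = 86 N down at 0.9 m → arm 0.9 m, τ = 86 × 0.9 = 77.4 N·m clockwise.
Sack of grain: 22 × 10 = 220 N down at 1.3 m → arm 1.3 m, τ = 220 × 1.3 = 286 N·m clockwise.
Bucket of sand: 19 × 10 = 190 N down at 0.55 m → arm 0.55 m, τ = 190 × 0.55 = 104.5 N·m clockwise.
Net load moment about support A = 467.9 N·m clockwise.
Reaction R at support B is upward at 1.8 m, arm 1.8 m → moment R × 1.8 counterclockwise.
Στ = 0 ⇒ R × 1.8 = 467.9 ⇒ R = 260 N.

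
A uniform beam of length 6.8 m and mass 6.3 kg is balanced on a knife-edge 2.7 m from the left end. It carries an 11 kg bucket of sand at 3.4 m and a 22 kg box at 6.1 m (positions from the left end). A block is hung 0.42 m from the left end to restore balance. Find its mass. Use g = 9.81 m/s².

m ≈ 38.1 kg

About the knife-edge (at 2.7 m from the left end):
Beam weight: 6.3 × 9.81 = 61.8 N down at 3.4 m → arm 0.7 m, τ = 61.8 × 0.7 = 43.26 N·m clockwise.
Bucket of sand: 11 × 9.81 = 107.9 N down at 3.4 m → arm 0.7 m, τ = 107.9 × 0.7 = 75.53 N·m clockwise.
Box: 22 × 9.81 = 215.8 N down at 6.1 m → arm 3.4 m, τ = 215.8 × 3.4 = 733.7 N·m clockwise.
Net moment of known loads = 852.5 N·m clockwise.
An unknown mass m at 0.42 m has arm 2.28 m; its moment is m·g·2.28 counterclockwise.
Στ = 0 ⇒ m × 9.81 × 2.28 = 852.5 ⇒ m = 852.5 / (9.81 × 2.28) = 38.1 kg.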